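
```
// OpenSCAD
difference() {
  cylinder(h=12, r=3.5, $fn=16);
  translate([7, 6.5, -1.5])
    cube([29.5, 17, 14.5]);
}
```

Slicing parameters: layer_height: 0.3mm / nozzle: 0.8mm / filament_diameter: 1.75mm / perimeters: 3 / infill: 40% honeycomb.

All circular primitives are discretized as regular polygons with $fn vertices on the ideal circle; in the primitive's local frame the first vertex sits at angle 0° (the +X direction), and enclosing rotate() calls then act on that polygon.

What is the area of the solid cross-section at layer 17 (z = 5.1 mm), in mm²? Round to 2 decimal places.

At z = 5.1 mm: the cylinder: section is a regular 16-gon, circumradius r=3.5 (area = (16/2)·3.500²·sin(360°/16) = 37.50 mm²); the 29.5×17 cube at (7, 6.5) contributes its full rectangle (area 501.50 mm²); Taking the first minus the rest: starting from the r=3.5 cylinder (37.50 mm²), the 29.5×17 cube at (7, 6.5) misses the remaining region (no effect) — area = 37.50 mm². Overall, the cross-section is a single solid region. Net area = 37.50 mm².

37.50 mm²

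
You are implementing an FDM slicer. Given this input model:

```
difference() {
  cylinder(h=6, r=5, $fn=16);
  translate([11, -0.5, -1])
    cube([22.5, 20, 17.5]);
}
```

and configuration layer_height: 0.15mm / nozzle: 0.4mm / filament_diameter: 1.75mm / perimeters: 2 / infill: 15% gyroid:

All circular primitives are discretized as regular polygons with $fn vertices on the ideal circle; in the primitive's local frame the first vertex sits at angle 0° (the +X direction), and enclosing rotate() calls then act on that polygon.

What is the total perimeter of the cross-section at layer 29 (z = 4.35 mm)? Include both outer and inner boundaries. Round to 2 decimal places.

At z = 4.35 mm: the r=5 cylinder contributes a regular 16-gon of circumradius 5 (perimeter = 2·16·5.000·sin(180°/16) = 31.21 mm); the cube at (11, -0.5) (footprint 22.5×20) is included at this height (perimeter 85.00 mm); After the difference (first − rest): starting from the r=5 cylinder, the 22.5×20 cube at (11, -0.5) misses the remaining region (no effect) — boundary = 31.21 mm. Overall, the cross-section is a single solid region. Total boundary length (outer) = 31.21 mm.

31.21 mm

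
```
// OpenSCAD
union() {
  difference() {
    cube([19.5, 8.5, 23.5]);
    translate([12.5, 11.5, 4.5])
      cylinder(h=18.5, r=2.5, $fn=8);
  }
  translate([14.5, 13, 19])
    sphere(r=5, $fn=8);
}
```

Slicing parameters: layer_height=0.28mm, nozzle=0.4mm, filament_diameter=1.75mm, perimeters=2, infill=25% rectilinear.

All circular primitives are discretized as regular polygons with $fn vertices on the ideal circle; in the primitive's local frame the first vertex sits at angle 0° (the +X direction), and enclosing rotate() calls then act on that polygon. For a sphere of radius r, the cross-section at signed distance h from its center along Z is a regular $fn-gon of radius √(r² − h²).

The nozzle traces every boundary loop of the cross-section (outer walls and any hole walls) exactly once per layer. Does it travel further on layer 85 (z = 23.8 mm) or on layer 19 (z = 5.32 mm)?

Layer 85 (z = 23.8): the cube is absent (z outside [0, 23.5]); the cylinder at (12.5, 11.5) is absent (z outside [4.5, 23]); After the difference (first − rest): the first operand is absent here, so nothing remains; the r=5 sphere at (14.5, 13) contributes a regular 8-gon of circumradius √(5²−4.8²) = 1.400 (perimeter = 2·8·1.400·sin(180°/8) = 8.57 mm); Combining (union): only the r=5 sphere at (14.5, 13) is present, so the union is just that shape — boundary = 8.57 mm. So its perimeter = 8.57 mm. Layer 19 (z = 5.32): the cube (footprint 19.5×8.5) is included at this height (perimeter 56.00 mm); the r=2.5 cylinder at (12.5, 11.5) gives a regular 8-gon of circumradius 2.5 (constant along its height) (perimeter = 2·8·2.500·sin(180°/8) = 15.31 mm); Subtracting the remaining from the first: starting from the 19.5×8.5 cube, the r=2.5 cylinder at (12.5, 11.5) misses the remaining region (no effect) — boundary = 56.00 mm; the sphere at (14.5, 13) is absent (|z−center|=13.680 > r=5); Merging all regions: only the result so far is present, so the union is just that shape — boundary = 56.00 mm. So its perimeter = 56.00 mm. Layer 19 is larger (56.00 vs 8.57 mm).

layer 19 (z = 5.32 mm)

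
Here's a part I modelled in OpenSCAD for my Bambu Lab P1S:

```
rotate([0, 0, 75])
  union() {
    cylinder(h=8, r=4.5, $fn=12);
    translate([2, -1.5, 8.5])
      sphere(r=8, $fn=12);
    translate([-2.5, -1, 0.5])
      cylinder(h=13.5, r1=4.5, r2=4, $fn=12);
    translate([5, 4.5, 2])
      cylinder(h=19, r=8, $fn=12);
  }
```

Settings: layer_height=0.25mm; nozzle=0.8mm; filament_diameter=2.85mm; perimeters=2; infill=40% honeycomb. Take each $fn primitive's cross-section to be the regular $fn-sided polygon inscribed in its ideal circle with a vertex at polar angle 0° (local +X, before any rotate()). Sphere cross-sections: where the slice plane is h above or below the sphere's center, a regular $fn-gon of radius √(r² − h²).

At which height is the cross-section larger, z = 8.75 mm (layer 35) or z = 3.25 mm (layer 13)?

Layer 35 (z = 8.75): the cylinder is not intersected at this z (z outside [0, 8]); the r=8 sphere at (2, -1.5) contributes a regular 12-gon of circumradius √(8²−0.25²) = 7.996 (area = (12/2)·7.996²·sin(360°/12) = 191.81 mm²); the cone at (-2.5, -1) contributes a regular 12-gon of circumradius 4.194 (interpolated between r1=4.5 and r2=4 at t=0.611) (area = (12/2)·4.194²·sin(360°/12) = 52.78 mm²); the cylinder at (5, 4.5): section is a regular 12-gon, circumradius r=8 (area = (12/2)·8.000²·sin(360°/12) = 192.00 mm²); Merging all regions: the regions partially overlap — summed areas 436.59 mm² minus the doubly-counted overlap 139.60 mm² gives 297.00 mm² — area = 297.00 mm²; (rotated 75° about Z; rotation is an isometry so areas/perimeters/island counts are preserved). So its area = 297.00 mm². Layer 13 (z = 3.25): the cylinder: section is a regular 12-gon, circumradius r=4.5 (area = (12/2)·4.500²·sin(360°/12) = 60.75 mm²); the sphere at (2, -1.5): section is a regular 12-gon, circumradius = √(r²−h²) = √(8²−5.25²) = 6.036 (area = (12/2)·6.036²·sin(360°/12) = 109.31 mm²); the cone at (-2.5, -1) contributes a regular 12-gon of circumradius 4.398 (interpolated between r1=4.5 and r2=4 at t=0.204) (area = (12/2)·4.398²·sin(360°/12) = 58.03 mm²); the cylinder at (5, 4.5): section is a regular 12-gon, circumradius r=8 (area = (12/2)·8.000²·sin(360°/12) = 192.00 mm²); Taking the union: the regions partially overlap — summed areas 420.09 mm² minus the doubly-counted overlap 155.33 mm² gives 264.77 mm² — area = 264.77 mm²; (rotated 75° about Z; rotation is an isometry so areas/perimeters/island counts are preserved). So its area = 264.77 mm². Layer 35 is larger (297.00 vs 264.77 mm²).

layer 35 (z = 8.75 mm)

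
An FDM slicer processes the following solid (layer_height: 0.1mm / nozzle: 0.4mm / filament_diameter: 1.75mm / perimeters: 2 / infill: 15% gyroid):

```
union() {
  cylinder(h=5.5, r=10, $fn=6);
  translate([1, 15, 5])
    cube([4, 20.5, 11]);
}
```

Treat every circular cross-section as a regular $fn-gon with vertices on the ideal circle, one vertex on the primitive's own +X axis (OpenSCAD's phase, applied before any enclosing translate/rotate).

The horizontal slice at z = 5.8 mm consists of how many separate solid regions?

At z = 5.8 mm: the cylinder is absent (z outside [0, 5.5]); the 4×20.5 cube at (1, 15) contributes its full rectangle; Combining (union): only the 4×20.5 cube at (1, 15) is present, so the union is just that shape — 1 connected region. The result has 1 disconnected region.

1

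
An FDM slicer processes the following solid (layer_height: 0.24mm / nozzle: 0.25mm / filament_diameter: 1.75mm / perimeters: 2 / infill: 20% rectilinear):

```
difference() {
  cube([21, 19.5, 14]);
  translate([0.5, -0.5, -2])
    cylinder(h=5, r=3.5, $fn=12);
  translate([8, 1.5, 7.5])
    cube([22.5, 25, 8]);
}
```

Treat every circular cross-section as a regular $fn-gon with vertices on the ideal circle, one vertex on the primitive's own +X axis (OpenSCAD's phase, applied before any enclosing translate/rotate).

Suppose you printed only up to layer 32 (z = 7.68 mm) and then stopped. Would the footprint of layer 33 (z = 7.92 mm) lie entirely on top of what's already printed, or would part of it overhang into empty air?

entirely on top

Compare the two slices. At z = 7.68: the 21×19.5 cube contributes its full rectangle (area 409.50 mm²); the cylinder at (0.5, -0.5) is not intersected at this z (z outside [-2, 3]); the cube at (8, 1.5) (footprint 22.5×25) is included at this height (area 562.50 mm²); After the difference (first − rest): starting from the 21×19.5 cube (409.50 mm²), the 22.5×25 cube at (8, 1.5) partially overlaps it — only the 234.00 mm² overlap (of its 562.50 mm²) is removed, clipping the outline — area = 175.50 mm². At z = 7.92: the cube (footprint 21×19.5) is included at this height (area 409.50 mm²); the cylinder at (0.5, -0.5) is absent (z outside [-2, 3]); the cube at (8, 1.5) (footprint 22.5×25) is included at this height (area 562.50 mm²); After the difference (first − rest): starting from the 21×19.5 cube (409.50 mm²), the 22.5×25 cube at (8, 1.5) partially overlaps it — only the 234.00 mm² overlap (of its 562.50 mm²) is removed, clipping the outline — area = 175.50 mm². Checking containment: the cross-section at z = 7.92 is a subset of the cross-section at z = 7.68.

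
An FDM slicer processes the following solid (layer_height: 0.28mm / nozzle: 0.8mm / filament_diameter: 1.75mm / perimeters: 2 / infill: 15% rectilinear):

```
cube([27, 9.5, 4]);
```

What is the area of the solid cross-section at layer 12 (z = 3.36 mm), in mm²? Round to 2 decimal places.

At z = 3.36 mm: the 27×9.5 cube contributes its full rectangle (area 256.50 mm²). Overall, the cross-section is a single solid region. Net area = 256.50 mm².

256.50 mm²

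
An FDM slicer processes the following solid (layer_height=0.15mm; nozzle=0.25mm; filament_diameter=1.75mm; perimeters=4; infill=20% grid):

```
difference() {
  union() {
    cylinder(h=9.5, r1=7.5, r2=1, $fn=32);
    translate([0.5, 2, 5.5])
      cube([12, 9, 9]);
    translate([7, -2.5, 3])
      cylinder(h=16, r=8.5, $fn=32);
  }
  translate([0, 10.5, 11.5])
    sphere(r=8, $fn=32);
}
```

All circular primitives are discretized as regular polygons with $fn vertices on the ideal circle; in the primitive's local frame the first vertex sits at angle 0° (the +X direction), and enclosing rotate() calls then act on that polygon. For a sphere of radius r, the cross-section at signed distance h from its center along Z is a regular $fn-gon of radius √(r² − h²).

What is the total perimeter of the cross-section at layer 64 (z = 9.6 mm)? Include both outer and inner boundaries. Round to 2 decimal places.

63.85 mm

At z = 9.6 mm: the cone is absent (z outside [0, 9.5]); the cube at (0.5, 2) (footprint 12×9) is included at this height (perimeter 42.00 mm); the r=8.5 cylinder at (7, -2.5) contributes a regular 32-gon of circumradius 8.5 (perimeter = 2·32·8.500·sin(180°/32) = 53.32 mm); Combining (union): the regions partially overlap (shared area 38.13 mm²), so the edge portions inside another operand are dropped and the merged outline is re-measured after clipping — boundary = 67.04 mm; the sphere at (0, 10.5): section is a regular 32-gon, circumradius = √(r²−h²) = √(8²−1.9²) = 7.771 (perimeter = 2·32·7.771·sin(180°/32) = 48.75 mm); Taking the first minus the rest: starting from the result so far, the r=8 sphere at (0, 10.5) partially overlaps it — only the 46.88 mm² overlap (of its 188.50 mm²) is removed, clipping the outline — boundary = 63.85 mm. Overall, the cross-section is a single solid region. Total boundary length (outer) = 63.85 mm.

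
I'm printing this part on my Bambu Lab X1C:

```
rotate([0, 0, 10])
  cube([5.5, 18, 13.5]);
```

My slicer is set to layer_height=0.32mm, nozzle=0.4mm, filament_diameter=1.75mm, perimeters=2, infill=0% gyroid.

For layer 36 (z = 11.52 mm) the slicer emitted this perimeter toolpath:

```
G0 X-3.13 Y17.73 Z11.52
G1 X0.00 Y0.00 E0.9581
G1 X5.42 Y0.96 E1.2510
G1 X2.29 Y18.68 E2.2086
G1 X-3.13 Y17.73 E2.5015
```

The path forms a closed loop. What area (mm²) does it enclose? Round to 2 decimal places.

Apply the shoelace formula to the sequence of (X, Y) vertices; enclosed area = 99.06 mm².

99.06 mm²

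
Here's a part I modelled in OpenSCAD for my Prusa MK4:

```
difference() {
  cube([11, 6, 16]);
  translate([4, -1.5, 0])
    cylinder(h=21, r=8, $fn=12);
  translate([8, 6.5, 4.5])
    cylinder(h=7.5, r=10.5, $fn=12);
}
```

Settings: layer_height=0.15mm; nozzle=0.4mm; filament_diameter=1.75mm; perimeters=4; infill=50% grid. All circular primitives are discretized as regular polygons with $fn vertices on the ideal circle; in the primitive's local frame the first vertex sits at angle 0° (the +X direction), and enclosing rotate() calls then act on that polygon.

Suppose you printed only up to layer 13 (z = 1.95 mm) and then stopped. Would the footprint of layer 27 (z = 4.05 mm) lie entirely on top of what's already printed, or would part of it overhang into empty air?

entirely on top

Compare the two slices. At z = 1.95: the 11×6 cube contributes its full rectangle (area 66.00 mm²); the r=8 cylinder at (4, -1.5) contributes a regular 12-gon of circumradius 8 (area = (12/2)·8.000²·sin(360°/12) = 192.00 mm²); the cylinder at (8, 6.5) does not reach this height (z outside [4.5, 12]); Subtracting the remaining from the first: starting from the 11×6 cube (66.00 mm²), the r=8 cylinder at (4, -1.5) partially overlaps it — only the 58.56 mm² overlap (of its 192.00 mm²) is removed, clipping the outline — area = 7.44 mm². At z = 4.05: the cube is present — its section is the full 11×6 rectangle (area 66.00 mm²); the r=8 cylinder at (4, -1.5) contributes a regular 12-gon of circumradius 8 (area = (12/2)·8.000²·sin(360°/12) = 192.00 mm²); the cylinder at (8, 6.5) does not reach this height (z outside [4.5, 12]); After the difference (first − rest): starting from the 11×6 cube (66.00 mm²), the r=8 cylinder at (4, -1.5) partially overlaps it — only the 58.56 mm² overlap (of its 192.00 mm²) is removed, clipping the outline — area = 7.44 mm². Checking containment: the cross-section at z = 4.05 is a subset of the cross-section at z = 1.95.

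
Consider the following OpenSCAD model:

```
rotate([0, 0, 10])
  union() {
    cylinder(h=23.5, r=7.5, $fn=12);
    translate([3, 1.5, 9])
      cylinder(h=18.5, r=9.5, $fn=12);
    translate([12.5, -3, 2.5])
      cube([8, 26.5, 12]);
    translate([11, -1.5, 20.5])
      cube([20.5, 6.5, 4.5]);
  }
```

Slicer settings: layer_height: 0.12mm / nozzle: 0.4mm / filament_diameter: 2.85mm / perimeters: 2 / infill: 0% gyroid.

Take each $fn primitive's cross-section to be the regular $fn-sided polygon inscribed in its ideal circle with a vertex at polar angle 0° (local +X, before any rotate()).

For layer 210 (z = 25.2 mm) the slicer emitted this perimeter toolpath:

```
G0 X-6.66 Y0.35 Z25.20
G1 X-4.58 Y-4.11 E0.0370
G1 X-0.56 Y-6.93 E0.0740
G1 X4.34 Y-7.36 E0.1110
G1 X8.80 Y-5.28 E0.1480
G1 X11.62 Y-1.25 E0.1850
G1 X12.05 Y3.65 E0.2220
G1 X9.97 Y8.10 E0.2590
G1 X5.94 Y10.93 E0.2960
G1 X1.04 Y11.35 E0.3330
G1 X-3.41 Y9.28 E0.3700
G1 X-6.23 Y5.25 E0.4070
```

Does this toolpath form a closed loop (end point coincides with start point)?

no

Start point (G0): (-6.66, 0.35). End point (last G1): the path does not return to the start — open.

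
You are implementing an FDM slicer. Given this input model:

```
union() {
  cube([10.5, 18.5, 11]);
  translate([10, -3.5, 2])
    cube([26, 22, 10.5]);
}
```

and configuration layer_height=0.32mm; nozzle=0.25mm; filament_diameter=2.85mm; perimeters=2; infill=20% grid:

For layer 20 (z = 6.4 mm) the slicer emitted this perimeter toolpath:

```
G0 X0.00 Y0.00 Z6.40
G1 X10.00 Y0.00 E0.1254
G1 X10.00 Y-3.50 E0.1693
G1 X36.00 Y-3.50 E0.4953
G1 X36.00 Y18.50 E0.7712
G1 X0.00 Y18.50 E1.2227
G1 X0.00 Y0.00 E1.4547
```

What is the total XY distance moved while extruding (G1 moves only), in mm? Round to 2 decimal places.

116.00 mm

Sum the Euclidean lengths of each G1 segment: total = 116.00 mm.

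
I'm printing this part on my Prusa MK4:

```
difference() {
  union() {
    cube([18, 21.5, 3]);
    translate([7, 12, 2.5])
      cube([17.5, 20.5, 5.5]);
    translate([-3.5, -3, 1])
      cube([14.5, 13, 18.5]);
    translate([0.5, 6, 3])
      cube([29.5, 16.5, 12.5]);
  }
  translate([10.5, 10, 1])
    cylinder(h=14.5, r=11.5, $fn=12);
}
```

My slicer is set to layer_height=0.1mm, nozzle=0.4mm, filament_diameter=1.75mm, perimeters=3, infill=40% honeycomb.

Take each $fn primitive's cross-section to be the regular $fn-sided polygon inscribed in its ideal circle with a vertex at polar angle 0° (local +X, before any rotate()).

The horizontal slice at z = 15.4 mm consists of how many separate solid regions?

2

At z = 15.4 mm: the cube is absent (z outside [0, 3]); the cube at (7, 12) is absent (z outside [2.5, 8]); the cube at (-3.5, -3) (footprint 14.5×13) is included at this height; the cube at (0.5, 6) (footprint 29.5×16.5) is included at this height; Taking the union: the regions partially overlap (shared area 42.00 mm²), so overlapping operands fuse into one piece — 1 connected region; the r=11.5 cylinder at (10.5, 10) contributes a regular 12-gon of circumradius 11.5; Taking the first minus the rest: starting from the result so far, the r=11.5 cylinder at (10.5, 10) partially overlaps it — only the 340.94 mm² overlap (of its 396.75 mm²) is removed, clipping the outline — 2 connected regions. The result has 2 disconnected regions.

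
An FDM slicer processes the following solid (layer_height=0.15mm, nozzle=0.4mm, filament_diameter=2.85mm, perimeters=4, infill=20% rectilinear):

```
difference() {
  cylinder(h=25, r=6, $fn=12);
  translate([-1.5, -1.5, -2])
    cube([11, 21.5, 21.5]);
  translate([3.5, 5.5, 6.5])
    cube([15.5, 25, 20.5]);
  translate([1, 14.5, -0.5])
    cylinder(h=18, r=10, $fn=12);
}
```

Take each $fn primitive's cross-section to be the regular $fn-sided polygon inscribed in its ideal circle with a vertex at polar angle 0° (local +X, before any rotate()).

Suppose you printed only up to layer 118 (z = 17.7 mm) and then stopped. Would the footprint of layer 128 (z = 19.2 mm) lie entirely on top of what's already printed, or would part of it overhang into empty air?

entirely on top

Compare the two slices. At z = 17.7: the r=6 cylinder contributes a regular 12-gon of circumradius 6 (area = (12/2)·6.000²·sin(360°/12) = 108.00 mm²); the 11×21.5 cube at (-1.5, -1.5) contributes its full rectangle (area 236.50 mm²); the cube at (3.5, 5.5) (footprint 15.5×25) is included at this height (area 387.50 mm²); the cylinder at (1, 14.5) does not reach this height (z outside [-0.5, 17.5]); Taking the first minus the rest: starting from the r=6 cylinder (108.00 mm²), the 11×21.5 cube at (-1.5, -1.5) partially overlaps it — only the 46.65 mm² overlap (of its 236.50 mm²) is removed, clipping the outline; the 15.5×25 cube at (3.5, 5.5) misses the remaining region (no effect) — area = 61.35 mm². At z = 19.2: the r=6 cylinder gives a regular 12-gon of circumradius 6 (constant along its height) (area = (12/2)·6.000²·sin(360°/12) = 108.00 mm²); the cube at (-1.5, -1.5) is present — its section is the full 11×21.5 rectangle (area 236.50 mm²); the cube at (3.5, 5.5) is present — its section is the full 15.5×25 rectangle (area 387.50 mm²); the cylinder at (1, 14.5) is not intersected at this z (z outside [-0.5, 17.5]); Subtracting the remaining from the first: starting from the r=6 cylinder (108.00 mm²), the 11×21.5 cube at (-1.5, -1.5) partially overlaps it — only the 46.65 mm² overlap (of its 236.50 mm²) is removed, clipping the outline; the 15.5×25 cube at (3.5, 5.5) misses the remaining region (no effect) — area = 61.35 mm². Checking containment: the cross-section at z = 19.2 is a subset of the cross-section at z = 17.7.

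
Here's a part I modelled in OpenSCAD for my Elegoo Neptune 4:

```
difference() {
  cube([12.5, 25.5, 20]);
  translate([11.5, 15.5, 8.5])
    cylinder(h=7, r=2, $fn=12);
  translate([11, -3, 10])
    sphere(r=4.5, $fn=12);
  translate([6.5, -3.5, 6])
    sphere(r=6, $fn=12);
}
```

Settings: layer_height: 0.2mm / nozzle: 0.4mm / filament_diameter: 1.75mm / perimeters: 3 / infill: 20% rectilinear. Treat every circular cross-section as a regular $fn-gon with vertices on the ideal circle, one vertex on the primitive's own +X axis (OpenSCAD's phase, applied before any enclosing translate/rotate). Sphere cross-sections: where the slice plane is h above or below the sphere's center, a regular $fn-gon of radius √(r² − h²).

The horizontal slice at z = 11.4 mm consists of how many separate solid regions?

At z = 11.4 mm: the cube is present — its section is the full 12.5×25.5 rectangle; the r=2 cylinder at (11.5, 15.5) gives a regular 12-gon of circumradius 2 (constant along its height); the sphere at (11, -3): section is a regular 12-gon, circumradius = √(r²−h²) = √(4.5²−1.4²) = 4.277; the r=6 sphere at (6.5, -3.5) contributes a regular 12-gon of circumradius √(6²−5.4²) = 2.615; Taking the first minus the rest: starting from the 12.5×25.5 cube, the r=2 cylinder at (11.5, 15.5) partially overlaps it — only the 9.73 mm² overlap (of its 12.00 mm²) is removed, clipping the outline; the r=4.5 sphere at (11, -3) partially overlaps it — only the 3.98 mm² overlap (of its 54.87 mm²) is removed, clipping the outline; the r=6 sphere at (6.5, -3.5) misses the remaining region (no effect) — 1 connected region. The result has 1 disconnected region.

1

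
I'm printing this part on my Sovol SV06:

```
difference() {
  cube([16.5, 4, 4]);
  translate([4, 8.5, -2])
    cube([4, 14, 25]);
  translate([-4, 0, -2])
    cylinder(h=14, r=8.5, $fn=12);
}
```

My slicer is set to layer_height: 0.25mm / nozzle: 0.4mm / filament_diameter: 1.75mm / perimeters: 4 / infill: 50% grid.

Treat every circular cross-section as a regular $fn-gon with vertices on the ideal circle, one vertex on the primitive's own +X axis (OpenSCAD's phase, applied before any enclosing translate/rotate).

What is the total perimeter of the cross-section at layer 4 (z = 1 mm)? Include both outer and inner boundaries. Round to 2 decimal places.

33.21 mm

At z = 1 mm: the cube is present — its section is the full 16.5×4 rectangle (perimeter 41.00 mm); the cube at (4, 8.5) (footprint 4×14) is included at this height (perimeter 36.00 mm); the cylinder at (-4, 0): section is a regular 12-gon, circumradius r=8.5 (perimeter = 2·12·8.500·sin(180°/12) = 52.80 mm); After the difference (first − rest): starting from the 16.5×4 cube, the 4×14 cube at (4, 8.5) misses the remaining region (no effect); the r=8.5 cylinder at (-4, 0) partially overlaps it — only the 15.86 mm² overlap (of its 216.75 mm²) is removed, clipping the outline — boundary = 33.21 mm. Overall, the cross-section is a single solid region. Total boundary length (outer) = 33.21 mm.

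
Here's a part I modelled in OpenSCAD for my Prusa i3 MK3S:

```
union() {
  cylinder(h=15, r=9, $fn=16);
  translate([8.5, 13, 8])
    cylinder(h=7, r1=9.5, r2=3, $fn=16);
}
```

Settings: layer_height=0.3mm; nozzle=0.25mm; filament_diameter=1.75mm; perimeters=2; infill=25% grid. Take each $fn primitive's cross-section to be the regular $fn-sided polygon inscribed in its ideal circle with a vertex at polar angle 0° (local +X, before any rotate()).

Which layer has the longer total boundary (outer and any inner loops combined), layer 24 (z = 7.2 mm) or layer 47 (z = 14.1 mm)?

Layer 24 (z = 7.2): the r=9 cylinder contributes a regular 16-gon of circumradius 9 (perimeter = 2·16·9.000·sin(180°/16) = 56.19 mm); the cone at (8.5, 13) does not reach this height (z outside [8, 15]); Merging all regions: only the r=9 cylinder is present, so the union is just that shape — boundary = 56.19 mm. So its perimeter = 56.19 mm. Layer 47 (z = 14.1): the r=9 cylinder contributes a regular 16-gon of circumradius 9 (perimeter = 2·16·9.000·sin(180°/16) = 56.19 mm); the cone at (8.5, 13) contributes a regular 16-gon of circumradius 3.836 (interpolated between r1=9.5 and r2=3 at t=0.871) (perimeter = 2·16·3.836·sin(180°/16) = 23.95 mm); Merging all regions: the 2 present regions are separate (no shared area or edge), so areas and boundary lengths simply add and each stays a separate island — boundary = 80.13 mm. So its perimeter = 80.13 mm. Layer 47 is larger (80.13 vs 56.19 mm).

layer 47 (z = 14.1 mm)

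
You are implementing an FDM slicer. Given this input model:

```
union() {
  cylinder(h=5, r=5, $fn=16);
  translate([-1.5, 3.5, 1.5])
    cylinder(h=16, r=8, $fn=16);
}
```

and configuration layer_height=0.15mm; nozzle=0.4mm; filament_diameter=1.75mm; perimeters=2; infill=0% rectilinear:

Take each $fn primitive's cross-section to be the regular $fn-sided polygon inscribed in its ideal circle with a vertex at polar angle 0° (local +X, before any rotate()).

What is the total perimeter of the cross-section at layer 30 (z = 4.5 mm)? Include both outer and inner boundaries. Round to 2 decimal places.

50.75 mm

At z = 4.5 mm: the cylinder: section is a regular 16-gon, circumradius r=5 (perimeter = 2·16·5.000·sin(180°/16) = 31.21 mm); the r=8 cylinder at (-1.5, 3.5) gives a regular 16-gon of circumradius 8 (constant along its height) (perimeter = 2·16·8.000·sin(180°/16) = 49.94 mm); Merging all regions: the regions partially overlap (shared area 71.87 mm²), so the edge portions inside another operand are dropped and the merged outline is re-measured after clipping — boundary = 50.75 mm. Overall, the cross-section is a single solid region. Total boundary length (outer) = 50.75 mm.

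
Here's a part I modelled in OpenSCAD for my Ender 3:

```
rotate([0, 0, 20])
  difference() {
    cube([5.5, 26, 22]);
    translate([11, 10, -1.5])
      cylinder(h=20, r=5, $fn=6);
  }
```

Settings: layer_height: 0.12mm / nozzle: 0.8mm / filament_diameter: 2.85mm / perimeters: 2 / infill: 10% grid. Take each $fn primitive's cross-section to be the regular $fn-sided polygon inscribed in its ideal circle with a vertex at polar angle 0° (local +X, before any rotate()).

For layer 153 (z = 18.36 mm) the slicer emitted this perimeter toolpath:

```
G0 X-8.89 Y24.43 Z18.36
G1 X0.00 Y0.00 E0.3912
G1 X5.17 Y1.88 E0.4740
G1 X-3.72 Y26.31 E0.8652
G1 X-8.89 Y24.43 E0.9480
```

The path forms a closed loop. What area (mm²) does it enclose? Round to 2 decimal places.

Apply the shoelace formula to the sequence of (X, Y) vertices; enclosed area = 143.02 mm².

143.02 mm²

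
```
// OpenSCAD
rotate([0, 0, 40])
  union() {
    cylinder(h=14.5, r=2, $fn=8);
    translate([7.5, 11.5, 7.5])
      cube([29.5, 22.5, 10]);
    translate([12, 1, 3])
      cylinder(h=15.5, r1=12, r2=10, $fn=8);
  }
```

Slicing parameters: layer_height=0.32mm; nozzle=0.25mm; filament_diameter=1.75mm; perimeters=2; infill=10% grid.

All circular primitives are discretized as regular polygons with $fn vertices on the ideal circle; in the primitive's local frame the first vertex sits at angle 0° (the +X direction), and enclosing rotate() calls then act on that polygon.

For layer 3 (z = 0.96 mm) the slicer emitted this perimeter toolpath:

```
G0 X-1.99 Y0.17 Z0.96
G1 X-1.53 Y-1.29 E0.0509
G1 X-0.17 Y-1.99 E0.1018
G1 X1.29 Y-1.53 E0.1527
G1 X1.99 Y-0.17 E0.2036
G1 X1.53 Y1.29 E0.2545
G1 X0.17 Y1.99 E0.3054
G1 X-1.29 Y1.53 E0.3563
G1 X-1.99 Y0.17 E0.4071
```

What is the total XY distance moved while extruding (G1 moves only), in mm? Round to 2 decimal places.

12.24 mm

Sum the Euclidean lengths of each G1 segment: total = 12.24 mm.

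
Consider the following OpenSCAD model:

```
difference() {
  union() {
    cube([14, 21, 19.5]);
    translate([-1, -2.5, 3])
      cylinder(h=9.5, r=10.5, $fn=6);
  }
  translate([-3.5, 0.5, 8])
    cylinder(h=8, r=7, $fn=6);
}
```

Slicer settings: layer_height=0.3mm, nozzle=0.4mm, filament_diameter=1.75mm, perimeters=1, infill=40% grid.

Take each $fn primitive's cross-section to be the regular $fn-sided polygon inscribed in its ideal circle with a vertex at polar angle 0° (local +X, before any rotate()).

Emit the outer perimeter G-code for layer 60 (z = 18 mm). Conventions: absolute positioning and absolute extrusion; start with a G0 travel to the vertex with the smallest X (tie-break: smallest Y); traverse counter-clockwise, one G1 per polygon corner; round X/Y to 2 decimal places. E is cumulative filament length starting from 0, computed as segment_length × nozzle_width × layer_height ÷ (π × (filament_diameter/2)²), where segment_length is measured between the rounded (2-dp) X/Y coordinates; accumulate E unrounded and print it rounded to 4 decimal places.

G0 X0.00 Y0.00 Z18.00
G1 X14.00 Y0.00 E0.6985
G1 X14.00 Y21.00 E1.7462
G1 X0.00 Y21.00 E2.4446
G1 X0.00 Y0.00 E3.4923

At z = 18 mm: the cube is present — its section is the full 14×21 rectangle; the cylinder at (-1, -2.5) is absent (z outside [3, 12.5]); Taking the union: only the 14×21 cube is present, so the union is just that shape — 1 connected region; the cylinder at (-3.5, 0.5) is not intersected at this z (z outside [8, 16]); Subtracting the remaining from the first: none of the subtracted shapes is present at this height, so the result so far is unchanged — 1 connected region. The outline is a single polygon with 4 vertices. Extrusion per mm of travel: 0.4 × 0.3 / (π × 0.875²) = 0.049890. Accumulating E over each segment gives final E = 3.4923.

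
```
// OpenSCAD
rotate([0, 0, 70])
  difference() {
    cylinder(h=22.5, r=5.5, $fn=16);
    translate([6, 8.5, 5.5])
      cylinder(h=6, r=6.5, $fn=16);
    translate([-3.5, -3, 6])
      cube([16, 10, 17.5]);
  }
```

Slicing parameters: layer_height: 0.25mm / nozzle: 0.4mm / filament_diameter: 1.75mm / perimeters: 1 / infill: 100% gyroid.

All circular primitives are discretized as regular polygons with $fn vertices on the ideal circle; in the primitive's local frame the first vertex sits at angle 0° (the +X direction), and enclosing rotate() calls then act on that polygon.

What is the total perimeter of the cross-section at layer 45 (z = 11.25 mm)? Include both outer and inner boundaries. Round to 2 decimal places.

33.84 mm

At z = 11.25 mm: the cylinder: section is a regular 16-gon, circumradius r=5.5 (perimeter = 2·16·5.500·sin(180°/16) = 34.34 mm); the r=6.5 cylinder at (6, 8.5) contributes a regular 16-gon of circumradius 6.5 (perimeter = 2·16·6.500·sin(180°/16) = 40.58 mm); the 16×10 cube at (-3.5, -3) contributes its full rectangle (perimeter 52.00 mm); Subtracting the remaining from the first: starting from the r=5.5 cylinder, the r=6.5 cylinder at (6, 8.5) partially overlaps it — only the 5.44 mm² overlap (of its 129.35 mm²) is removed, clipping the outline; the 16×10 cube at (-3.5, -3) partially overlaps it — only the 61.20 mm² overlap (of its 160.00 mm²) is removed, clipping the outline — boundary = 33.84 mm; (whole slice rotated 70° about Z — lengths, areas and connectivity unchanged). Overall, the cross-section is a single solid region. Total boundary length (outer) = 33.84 mm.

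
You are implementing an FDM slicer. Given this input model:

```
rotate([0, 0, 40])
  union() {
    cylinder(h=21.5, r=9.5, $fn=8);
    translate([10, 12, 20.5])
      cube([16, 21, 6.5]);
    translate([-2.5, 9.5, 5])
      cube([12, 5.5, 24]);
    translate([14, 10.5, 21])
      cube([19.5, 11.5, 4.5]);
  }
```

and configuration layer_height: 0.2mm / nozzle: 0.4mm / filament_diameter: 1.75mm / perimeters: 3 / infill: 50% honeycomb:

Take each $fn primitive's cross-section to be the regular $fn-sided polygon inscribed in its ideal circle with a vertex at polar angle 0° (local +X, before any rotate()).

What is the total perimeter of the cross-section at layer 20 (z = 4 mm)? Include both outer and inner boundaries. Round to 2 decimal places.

At z = 4 mm: the r=9.5 cylinder contributes a regular 8-gon of circumradius 9.5 (perimeter = 2·8·9.500·sin(180°/8) = 58.17 mm); the cube at (10, 12) is not intersected at this z (z outside [20.5, 27]); the cube at (-2.5, 9.5) is not intersected at this z (z outside [5, 29]); the cube at (14, 10.5) is not intersected at this z (z outside [21, 25.5]); Taking the union: only the r=9.5 cylinder is present, so the union is just that shape — boundary = 58.17 mm; (rotated 40° about Z; rotation is an isometry so areas/perimeters/island counts are preserved). Overall, the cross-section is a single solid region. Total boundary length (outer) = 58.17 mm.

58.17 mm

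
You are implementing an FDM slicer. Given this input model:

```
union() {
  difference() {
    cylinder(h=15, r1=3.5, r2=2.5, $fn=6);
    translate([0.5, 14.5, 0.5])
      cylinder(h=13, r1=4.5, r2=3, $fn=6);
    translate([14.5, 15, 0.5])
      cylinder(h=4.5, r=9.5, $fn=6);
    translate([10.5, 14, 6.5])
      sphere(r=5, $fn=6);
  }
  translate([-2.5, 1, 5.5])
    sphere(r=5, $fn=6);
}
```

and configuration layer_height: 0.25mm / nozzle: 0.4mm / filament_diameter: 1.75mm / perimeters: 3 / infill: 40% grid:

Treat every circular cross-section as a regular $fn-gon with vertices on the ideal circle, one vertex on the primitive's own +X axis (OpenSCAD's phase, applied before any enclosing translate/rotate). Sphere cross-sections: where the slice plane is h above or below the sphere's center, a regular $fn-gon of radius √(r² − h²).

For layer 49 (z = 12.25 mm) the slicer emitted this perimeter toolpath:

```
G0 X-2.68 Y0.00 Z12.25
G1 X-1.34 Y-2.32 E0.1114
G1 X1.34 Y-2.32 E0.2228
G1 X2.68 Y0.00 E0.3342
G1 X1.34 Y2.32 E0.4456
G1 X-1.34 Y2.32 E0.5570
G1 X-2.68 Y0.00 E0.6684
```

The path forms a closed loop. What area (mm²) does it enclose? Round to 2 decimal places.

Apply the shoelace formula to the sequence of (X, Y) vertices; enclosed area = 18.65 mm².

18.65 mm²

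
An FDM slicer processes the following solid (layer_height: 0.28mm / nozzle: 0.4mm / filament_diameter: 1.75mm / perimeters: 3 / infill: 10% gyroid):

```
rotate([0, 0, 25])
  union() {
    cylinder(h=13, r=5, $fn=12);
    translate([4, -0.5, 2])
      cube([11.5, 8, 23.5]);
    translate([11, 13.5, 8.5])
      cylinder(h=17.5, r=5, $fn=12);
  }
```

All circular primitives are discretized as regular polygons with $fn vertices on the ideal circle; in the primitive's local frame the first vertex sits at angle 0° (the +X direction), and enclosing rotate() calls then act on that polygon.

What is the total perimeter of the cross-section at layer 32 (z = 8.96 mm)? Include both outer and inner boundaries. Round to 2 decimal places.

93.35 mm

At z = 8.96 mm: the r=5 cylinder contributes a regular 12-gon of circumradius 5 (perimeter = 2·12·5.000·sin(180°/12) = 31.06 mm); the cube at (4, -0.5) is present — its section is the full 11.5×8 rectangle (perimeter 39.00 mm); the r=5 cylinder at (11, 13.5) contributes a regular 12-gon of circumradius 5 (perimeter = 2·12·5.000·sin(180°/12) = 31.06 mm); Combining (union): the regions partially overlap (shared area 2.18 mm²), so the edge portions inside another operand are dropped and the merged outline is re-measured after clipping — boundary = 93.35 mm; (whole slice rotated 25° about Z — lengths, areas and connectivity unchanged). Overall, the cross-section has 2 separate islands. Total boundary length (outer) = 93.35 mm.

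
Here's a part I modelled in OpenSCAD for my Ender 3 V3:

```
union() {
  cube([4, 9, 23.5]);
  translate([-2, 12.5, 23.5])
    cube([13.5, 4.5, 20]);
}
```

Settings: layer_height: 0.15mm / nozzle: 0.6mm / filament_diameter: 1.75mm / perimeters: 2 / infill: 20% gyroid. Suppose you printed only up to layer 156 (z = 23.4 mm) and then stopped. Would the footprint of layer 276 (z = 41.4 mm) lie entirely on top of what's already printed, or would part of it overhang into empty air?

part overhangs

Compare the two slices. At z = 23.4: the cube is present — its section is the full 4×9 rectangle (area 36.00 mm²); the cube at (-2, 12.5) is absent (z outside [23.5, 43.5]); Taking the union: only the 4×9 cube is present, so the union is just that shape — area = 36.00 mm². At z = 41.4: the cube is absent (z outside [0, 23.5]); the cube at (-2, 12.5) is present — its section is the full 13.5×4.5 rectangle (area 60.75 mm²); Merging all regions: only the 13.5×4.5 cube at (-2, 12.5) is present, so the union is just that shape — area = 60.75 mm². Checking containment: at z = 41.4 the cross-section extends beyond the z = 23.4 cross-section by about 60.75 mm².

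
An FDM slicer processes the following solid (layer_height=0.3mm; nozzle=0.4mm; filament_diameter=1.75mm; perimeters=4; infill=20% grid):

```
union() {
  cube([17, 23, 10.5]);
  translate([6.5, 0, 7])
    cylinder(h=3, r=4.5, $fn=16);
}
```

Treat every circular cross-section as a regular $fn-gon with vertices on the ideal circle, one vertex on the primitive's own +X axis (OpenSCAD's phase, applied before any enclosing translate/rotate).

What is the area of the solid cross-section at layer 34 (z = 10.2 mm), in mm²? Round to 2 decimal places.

391.00 mm²

At z = 10.2 mm: the cube is present — its section is the full 17×23 rectangle (area 391.00 mm²); the cylinder at (6.5, 0) is not intersected at this z (z outside [7, 10]); Merging all regions: only the 17×23 cube is present, so the union is just that shape — area = 391.00 mm². Overall, the cross-section is a single solid region. Net area = 391.00 mm².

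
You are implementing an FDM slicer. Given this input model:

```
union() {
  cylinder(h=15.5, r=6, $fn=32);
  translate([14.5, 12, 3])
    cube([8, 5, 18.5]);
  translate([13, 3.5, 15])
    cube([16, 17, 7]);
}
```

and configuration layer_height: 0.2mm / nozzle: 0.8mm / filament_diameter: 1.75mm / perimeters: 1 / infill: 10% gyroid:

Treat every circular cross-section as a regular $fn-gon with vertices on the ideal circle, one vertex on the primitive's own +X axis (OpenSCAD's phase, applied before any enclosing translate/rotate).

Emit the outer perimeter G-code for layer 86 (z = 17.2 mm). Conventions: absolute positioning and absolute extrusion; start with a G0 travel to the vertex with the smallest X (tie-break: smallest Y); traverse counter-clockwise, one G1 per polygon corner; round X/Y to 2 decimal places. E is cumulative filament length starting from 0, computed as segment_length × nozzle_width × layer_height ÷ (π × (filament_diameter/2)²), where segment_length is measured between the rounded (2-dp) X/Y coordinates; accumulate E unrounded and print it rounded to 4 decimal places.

At z = 17.2 mm: the cylinder is not intersected at this z (z outside [0, 15.5]); the cube at (14.5, 12) is present — its section is the full 8×5 rectangle; the cube at (13, 3.5) is present — its section is the full 16×17 rectangle; Merging all regions: the 8×5 cube at (14.5, 12) lies entirely inside the 16×17 cube at (13, 3.5), so the union is just the 16×17 cube at (13, 3.5) — 1 connected region. The outline is a single polygon with 4 vertices. Extrusion per mm of travel: 0.8 × 0.2 / (π × 0.875²) = 0.066520. Accumulating E over each segment gives final E = 4.3903.

G0 X13.00 Y3.50 Z17.20
G1 X29.00 Y3.50 E1.0643
G1 X29.00 Y20.50 E2.1952
G1 X13.00 Y20.50 E3.2595
G1 X13.00 Y3.50 E4.3903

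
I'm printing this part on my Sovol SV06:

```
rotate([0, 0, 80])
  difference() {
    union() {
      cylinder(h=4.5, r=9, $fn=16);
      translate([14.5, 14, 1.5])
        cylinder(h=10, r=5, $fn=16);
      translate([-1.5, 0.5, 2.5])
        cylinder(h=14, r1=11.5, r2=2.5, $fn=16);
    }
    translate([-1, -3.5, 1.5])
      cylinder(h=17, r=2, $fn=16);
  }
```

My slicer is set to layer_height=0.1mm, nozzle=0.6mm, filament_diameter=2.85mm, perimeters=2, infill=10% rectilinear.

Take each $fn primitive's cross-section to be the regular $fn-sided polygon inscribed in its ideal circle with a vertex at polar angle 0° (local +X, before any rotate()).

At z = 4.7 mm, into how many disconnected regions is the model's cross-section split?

2

At z = 4.7 mm: the cylinder does not reach this height (z outside [0, 4.5]); the r=5 cylinder at (14.5, 14) gives a regular 16-gon of circumradius 5 (constant along its height); the cone at (-1.5, 0.5) contributes a regular 16-gon of circumradius 10.086 (interpolated between r1=11.5 and r2=2.5 at t=0.157); Merging all regions: the 2 present regions are separate (no shared area or edge), so areas and boundary lengths simply add and each stays a separate island — 2 connected regions; the cylinder at (-1, -3.5): section is a regular 16-gon, circumradius r=2; After the difference (first − rest): starting from the result so far, the r=2 cylinder at (-1, -3.5) lies wholly inside it (removes its full 12.25 mm² and its 12.49 mm outline becomes a hole wall) — 2 connected regions with 1 hole; (rotated 80° about Z; rotation is an isometry so areas/perimeters/island counts are preserved). The result has 2 disconnected regions.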